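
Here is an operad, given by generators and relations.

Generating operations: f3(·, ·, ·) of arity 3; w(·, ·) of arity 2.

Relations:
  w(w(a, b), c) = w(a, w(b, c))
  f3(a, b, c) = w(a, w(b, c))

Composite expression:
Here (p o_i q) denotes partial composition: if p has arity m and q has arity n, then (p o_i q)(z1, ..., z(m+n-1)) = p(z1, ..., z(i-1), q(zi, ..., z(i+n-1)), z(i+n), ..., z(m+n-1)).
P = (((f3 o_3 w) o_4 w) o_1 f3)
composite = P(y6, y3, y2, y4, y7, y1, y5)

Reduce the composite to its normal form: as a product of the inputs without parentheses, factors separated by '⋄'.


y6 ⋄ y3 ⋄ y2 ⋄ y4 ⋄ y7 ⋄ y1 ⋄ y5

Every regrouping of f3 is equal, so read the y-inputs in written order.
f3(y6, y3, y2) linearizes to y6 ⋄ y3 ⋄ y2
w(y1, y5) linearizes to y1 ⋄ y5
w(y7, w(y1, y5)) linearizes to y7 ⋄ y1 ⋄ y5
f3(f3(y6, y3, y2), y4, w(y7, w(y1, y5))) linearizes to y6 ⋄ y3 ⋄ y2 ⋄ y4 ⋄ y7 ⋄ y1 ⋄ y5


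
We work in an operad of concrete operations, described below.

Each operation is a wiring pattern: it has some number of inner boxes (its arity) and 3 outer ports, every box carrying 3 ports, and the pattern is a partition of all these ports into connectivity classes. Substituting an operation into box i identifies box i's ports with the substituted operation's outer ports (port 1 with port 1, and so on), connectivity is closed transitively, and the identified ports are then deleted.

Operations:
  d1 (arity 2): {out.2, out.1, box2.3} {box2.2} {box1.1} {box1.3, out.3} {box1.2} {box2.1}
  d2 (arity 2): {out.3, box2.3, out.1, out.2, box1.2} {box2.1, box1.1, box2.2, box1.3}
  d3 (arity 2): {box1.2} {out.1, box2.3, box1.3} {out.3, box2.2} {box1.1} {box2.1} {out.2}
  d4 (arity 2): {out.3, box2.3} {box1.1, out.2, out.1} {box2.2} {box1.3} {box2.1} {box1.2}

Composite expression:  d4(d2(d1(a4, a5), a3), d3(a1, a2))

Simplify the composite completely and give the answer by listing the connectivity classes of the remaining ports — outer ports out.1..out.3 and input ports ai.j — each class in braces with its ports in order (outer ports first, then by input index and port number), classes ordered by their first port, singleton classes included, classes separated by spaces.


{out.1, out.2, a3.1, a3.2, a3.3, a4.3, a5.3} {out.3, a2.2} {a1.1} {a1.2} {a1.3, a2.3} {a2.1} {a4.1} {a4.2} {a5.1} {a5.2}

Two ports join when wires chain via d4-identified ports.
through d1, on inputs (a4, a5): {out.1, out.2, a5.3} {out.3, a4.3} {a4.1} {a4.2} {a5.1} {a5.2} (out.j = stage outer ports)
through d2, on inputs (a4, a5, a3): {out.1, out.2, out.3, a3.1, a3.2, a3.3, a4.3, a5.3} {a4.1} {a4.2} {a5.1} {a5.2} (out.j = stage outer ports)
through d3, on inputs (a1, a2): {out.1, a1.3, a2.3} {out.2} {out.3, a2.2} {a1.1} {a1.2} {a2.1} (out.j = stage outer ports)
through d4, on inputs (a4, a5, a3, a1, a2): {out.1, out.2, a3.1, a3.2, a3.3, a4.3, a5.3} {out.3, a2.2} {a1.1} {a1.2} {a1.3, a2.3} {a2.1} {a4.1} {a4.2} {a5.1} {a5.2} (out.j = stage outer ports)


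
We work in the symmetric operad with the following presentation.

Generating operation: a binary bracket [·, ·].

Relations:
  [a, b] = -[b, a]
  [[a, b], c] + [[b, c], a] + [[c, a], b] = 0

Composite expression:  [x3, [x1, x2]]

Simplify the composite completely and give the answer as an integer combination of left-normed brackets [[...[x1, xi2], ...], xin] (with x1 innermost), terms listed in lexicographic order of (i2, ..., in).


-[[x1, x2], x3]

Expand each bracket as ab - ba; the x1-initial words give the coefficients.
Composite bracket: [x3, [x1, x2]]
Applying ab - ba throughout gives 4 signed words (2^2 = 4).
Keep just the words that open with x1:
  from x1x2x3, sign -1: term -[[x1, x2], x3]


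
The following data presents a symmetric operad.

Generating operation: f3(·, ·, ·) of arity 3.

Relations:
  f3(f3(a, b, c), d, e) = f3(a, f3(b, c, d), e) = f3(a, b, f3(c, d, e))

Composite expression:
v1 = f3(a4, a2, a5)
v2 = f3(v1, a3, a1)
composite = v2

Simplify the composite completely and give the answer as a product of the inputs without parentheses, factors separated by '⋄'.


a4 ⋄ a2 ⋄ a5 ⋄ a3 ⋄ a1


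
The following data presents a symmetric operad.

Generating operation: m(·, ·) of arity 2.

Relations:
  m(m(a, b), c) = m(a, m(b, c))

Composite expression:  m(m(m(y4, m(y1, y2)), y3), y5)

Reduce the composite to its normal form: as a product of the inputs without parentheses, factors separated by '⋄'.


y4 ⋄ y1 ⋄ y2 ⋄ y3 ⋄ y5

Every regrouping of m is equal, so read the y-inputs in written order.
m(y1, y2) unparenthesizes to y1 ⋄ y2
m(y4, m(y1, y2)) unparenthesizes to y4 ⋄ y1 ⋄ y2
m(m(y4, m(y1, y2)), y3) unparenthesizes to y4 ⋄ y1 ⋄ y2 ⋄ y3
m(m(m(y4, m(y1, y2)), y3), y5) unparenthesizes to y4 ⋄ y1 ⋄ y2 ⋄ y3 ⋄ y5


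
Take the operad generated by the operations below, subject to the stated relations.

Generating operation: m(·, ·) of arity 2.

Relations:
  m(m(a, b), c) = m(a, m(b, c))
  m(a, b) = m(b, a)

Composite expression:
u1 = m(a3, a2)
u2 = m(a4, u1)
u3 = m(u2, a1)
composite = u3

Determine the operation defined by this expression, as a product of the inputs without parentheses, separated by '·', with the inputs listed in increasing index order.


Key point: m commutes, so take the a-inputs in any fixed order.
m(a3, a2) unparenthesizes to a3 · a2
m(a4, m(a3, a2)) unparenthesizes to a4 · a3 · a2
m(m(a4, m(a3, a2)), a1) unparenthesizes to a4 · a3 · a2 · a1
commutativity sorts the factors: a1 · a2 · a3 · a4

a1 · a2 · a3 · a4


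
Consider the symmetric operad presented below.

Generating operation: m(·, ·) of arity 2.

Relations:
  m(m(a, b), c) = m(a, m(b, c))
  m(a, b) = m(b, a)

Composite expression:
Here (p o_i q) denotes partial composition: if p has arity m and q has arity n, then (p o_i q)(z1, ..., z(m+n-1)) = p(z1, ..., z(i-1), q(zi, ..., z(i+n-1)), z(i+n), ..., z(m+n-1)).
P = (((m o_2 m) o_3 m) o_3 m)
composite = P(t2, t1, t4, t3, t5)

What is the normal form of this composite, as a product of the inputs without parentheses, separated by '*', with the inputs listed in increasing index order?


t1 * t2 * t3 * t4 * t5

With m associative and commutative, the t-input set is all that matters.
m(t4, t3) flattens to t4 * t3
m(m(t4, t3), t5) flattens to t4 * t3 * t5
m(t1, m(m(t4, t3), t5)) flattens to t1 * t4 * t3 * t5
m(t2, m(t1, m(m(t4, t3), t5))) flattens to t2 * t1 * t4 * t3 * t5
putting the inputs in ascending order: t1 * t2 * t3 * t4 * t5


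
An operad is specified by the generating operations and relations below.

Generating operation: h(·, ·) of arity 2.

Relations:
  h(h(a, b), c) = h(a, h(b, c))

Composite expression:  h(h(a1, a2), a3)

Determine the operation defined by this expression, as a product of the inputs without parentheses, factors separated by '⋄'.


a1 ⋄ a2 ⋄ a3

Every regrouping of h is equal, so read the a-inputs in written order.
h(a1, a2) linearizes to a1 ⋄ a2
h(h(a1, a2), a3) linearizes to a1 ⋄ a2 ⋄ a3


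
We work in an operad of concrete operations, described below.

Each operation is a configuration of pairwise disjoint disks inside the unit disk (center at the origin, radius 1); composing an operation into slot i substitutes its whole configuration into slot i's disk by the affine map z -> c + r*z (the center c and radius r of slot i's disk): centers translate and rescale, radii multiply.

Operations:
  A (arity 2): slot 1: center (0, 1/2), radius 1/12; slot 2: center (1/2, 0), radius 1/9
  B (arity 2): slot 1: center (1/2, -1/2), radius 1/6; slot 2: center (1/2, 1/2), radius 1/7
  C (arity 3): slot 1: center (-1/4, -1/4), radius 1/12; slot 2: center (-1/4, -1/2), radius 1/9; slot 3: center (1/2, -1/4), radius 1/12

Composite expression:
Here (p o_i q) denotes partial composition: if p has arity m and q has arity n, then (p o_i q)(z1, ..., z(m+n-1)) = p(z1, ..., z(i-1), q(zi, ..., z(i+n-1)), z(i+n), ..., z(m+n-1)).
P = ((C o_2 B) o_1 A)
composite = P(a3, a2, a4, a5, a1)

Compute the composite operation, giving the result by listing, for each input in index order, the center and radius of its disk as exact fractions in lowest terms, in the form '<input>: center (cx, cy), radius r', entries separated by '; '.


a1: center (1/2, -1/4), radius 1/12; a2: center (-5/24, -1/4), radius 1/108; a3: center (-1/4, -5/24), radius 1/144; a4: center (-7/36, -5/9), radius 1/54; a5: center (-7/36, -4/9), radius 1/63


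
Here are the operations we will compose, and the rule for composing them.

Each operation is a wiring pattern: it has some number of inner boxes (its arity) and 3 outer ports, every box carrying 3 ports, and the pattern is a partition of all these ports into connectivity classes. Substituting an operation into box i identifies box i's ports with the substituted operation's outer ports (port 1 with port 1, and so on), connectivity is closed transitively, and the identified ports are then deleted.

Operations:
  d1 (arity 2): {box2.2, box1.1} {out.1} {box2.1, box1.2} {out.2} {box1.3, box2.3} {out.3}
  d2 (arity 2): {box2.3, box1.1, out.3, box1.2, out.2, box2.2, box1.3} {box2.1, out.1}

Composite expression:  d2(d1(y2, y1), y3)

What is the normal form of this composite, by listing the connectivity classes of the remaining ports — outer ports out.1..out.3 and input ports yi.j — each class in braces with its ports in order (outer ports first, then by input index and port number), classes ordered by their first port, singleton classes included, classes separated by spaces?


{out.1, y3.1} {out.2, out.3, y3.2, y3.3} {y1.1, y2.2} {y1.2, y2.1} {y1.3, y2.3}


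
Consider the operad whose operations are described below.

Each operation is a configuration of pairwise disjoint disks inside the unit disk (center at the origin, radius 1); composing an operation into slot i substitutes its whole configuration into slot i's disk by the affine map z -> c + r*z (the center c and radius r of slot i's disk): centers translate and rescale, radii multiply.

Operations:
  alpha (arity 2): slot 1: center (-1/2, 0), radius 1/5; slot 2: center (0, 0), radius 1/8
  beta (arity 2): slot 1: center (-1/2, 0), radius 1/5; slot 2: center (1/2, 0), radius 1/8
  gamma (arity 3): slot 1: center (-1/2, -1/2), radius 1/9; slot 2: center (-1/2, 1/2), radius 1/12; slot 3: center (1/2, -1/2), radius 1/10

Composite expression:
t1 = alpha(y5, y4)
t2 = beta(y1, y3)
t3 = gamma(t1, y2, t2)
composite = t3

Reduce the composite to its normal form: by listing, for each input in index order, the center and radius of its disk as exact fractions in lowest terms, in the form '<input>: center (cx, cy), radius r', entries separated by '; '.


Each y-disk chains the slot maps above it in gamma; radii multiply.
input y5: applying the 2 nested substitutions gives center (-5/9, -1/2), radius 1/45
input y4: applying the 2 nested substitutions gives center (-1/2, -1/2), radius 1/72
input y2: applying the 1 nested substitution gives center (-1/2, 1/2), radius 1/12
input y1: applying the 2 nested substitutions gives center (9/20, -1/2), radius 1/50
input y3: applying the 2 nested substitutions gives center (11/20, -1/2), radius 1/80

y1: center (9/20, -1/2), radius 1/50; y2: center (-1/2, 1/2), radius 1/12; y3: center (11/20, -1/2), radius 1/80; y4: center (-1/2, -1/2), radius 1/72; y5: center (-5/9, -1/2), radius 1/45


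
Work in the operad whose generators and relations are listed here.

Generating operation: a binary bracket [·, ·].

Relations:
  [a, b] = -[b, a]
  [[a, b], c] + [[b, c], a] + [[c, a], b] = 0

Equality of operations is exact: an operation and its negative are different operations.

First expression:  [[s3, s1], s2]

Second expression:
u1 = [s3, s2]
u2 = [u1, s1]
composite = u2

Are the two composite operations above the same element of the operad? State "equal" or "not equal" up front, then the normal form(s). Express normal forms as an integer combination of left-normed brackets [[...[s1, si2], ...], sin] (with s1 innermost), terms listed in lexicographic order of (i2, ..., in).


not equal; the first gives -[[s1, s3], s2] and the second [[s1, s2], s3] - [[s1, s3], s2]

The first expression reduces to -[[s1, s3], s2]
The second expression reduces to [[s1, s2], s3] - [[s1, s3], s2]
Different reductions; not equal.


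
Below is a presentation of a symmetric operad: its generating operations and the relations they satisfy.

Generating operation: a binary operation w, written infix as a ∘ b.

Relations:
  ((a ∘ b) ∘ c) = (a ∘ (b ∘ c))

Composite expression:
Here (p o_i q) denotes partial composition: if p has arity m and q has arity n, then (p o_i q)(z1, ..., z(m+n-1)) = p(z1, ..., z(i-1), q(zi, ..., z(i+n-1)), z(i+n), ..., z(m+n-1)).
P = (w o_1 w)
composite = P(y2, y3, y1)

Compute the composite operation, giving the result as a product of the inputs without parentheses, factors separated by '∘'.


y2 ∘ y3 ∘ y1

The w-tree's shape is irrelevant; the y-reading-order decides.
(y2 ∘ y3) reduces to y2 ∘ y3
((y2 ∘ y3) ∘ y1) reduces to y2 ∘ y3 ∘ y1


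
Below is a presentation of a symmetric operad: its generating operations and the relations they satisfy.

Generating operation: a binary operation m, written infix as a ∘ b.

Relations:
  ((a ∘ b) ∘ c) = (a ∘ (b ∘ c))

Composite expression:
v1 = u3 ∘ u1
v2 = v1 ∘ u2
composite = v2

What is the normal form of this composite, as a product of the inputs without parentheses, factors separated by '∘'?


u3 ∘ u1 ∘ u2

Associativity of m dissolves the nesting; only the u-input order survives.
(u3 ∘ u1) unparenthesizes to u3 ∘ u1
((u3 ∘ u1) ∘ u2) unparenthesizes to u3 ∘ u1 ∘ u2


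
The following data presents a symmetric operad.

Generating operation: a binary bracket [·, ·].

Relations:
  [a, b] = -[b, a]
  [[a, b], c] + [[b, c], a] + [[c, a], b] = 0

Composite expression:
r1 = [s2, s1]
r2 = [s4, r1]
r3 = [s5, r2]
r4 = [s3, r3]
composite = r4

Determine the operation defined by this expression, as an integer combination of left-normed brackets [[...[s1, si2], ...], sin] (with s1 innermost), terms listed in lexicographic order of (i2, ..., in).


[[[[s1, s2], s4], s5], s3]

Skip Jacobi rewriting: expand, keep s1-initial words, read off terms.
Composite bracket: [s3, [s5, [s4, [s2, s1]]]]
The bracket unfolds into 16 signed words via [a, b] = ab - ba (2^4 = 16).
Coefficients come from the s1-initial words:
  s1s2s4s5s3 (sign +1) contributes +[[[[s1, s2], s4], s5], s3]


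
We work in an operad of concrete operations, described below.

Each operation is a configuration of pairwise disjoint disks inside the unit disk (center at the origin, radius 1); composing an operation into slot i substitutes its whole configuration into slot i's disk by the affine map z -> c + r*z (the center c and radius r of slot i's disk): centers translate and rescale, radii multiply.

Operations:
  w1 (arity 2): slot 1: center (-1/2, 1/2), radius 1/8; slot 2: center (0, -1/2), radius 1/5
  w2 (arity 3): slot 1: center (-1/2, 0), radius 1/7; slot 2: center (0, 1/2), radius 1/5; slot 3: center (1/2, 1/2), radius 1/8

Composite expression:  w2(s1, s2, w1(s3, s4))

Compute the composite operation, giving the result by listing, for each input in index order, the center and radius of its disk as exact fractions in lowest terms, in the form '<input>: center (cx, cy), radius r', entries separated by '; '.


s1: center (-1/2, 0), radius 1/7; s2: center (0, 1/2), radius 1/5; s3: center (7/16, 9/16), radius 1/64; s4: center (1/2, 7/16), radius 1/40

Each s-disk chains the slot maps above it in w2; radii multiply.
s1: after 1 affine step, its disk has center (-1/2, 0), radius 1/7
s2: after 1 affine step, its disk has center (0, 1/2), radius 1/5
s3: after 2 affine steps, its disk has center (7/16, 9/16), radius 1/64
s4: after 2 affine steps, its disk has center (1/2, 7/16), radius 1/40


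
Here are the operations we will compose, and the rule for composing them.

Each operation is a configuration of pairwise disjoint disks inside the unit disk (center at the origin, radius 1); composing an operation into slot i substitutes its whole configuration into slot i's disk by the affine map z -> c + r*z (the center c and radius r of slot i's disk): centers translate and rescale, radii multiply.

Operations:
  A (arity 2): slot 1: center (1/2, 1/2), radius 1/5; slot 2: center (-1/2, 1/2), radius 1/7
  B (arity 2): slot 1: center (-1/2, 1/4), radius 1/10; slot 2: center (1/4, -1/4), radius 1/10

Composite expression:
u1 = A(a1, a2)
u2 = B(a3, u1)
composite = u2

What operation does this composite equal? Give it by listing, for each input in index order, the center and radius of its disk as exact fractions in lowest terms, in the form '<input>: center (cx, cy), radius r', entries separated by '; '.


a1: center (3/10, -1/5), radius 1/50; a2: center (1/5, -1/5), radius 1/70; a3: center (-1/2, 1/4), radius 1/10

Only the slot chain above each a matters under B; compose those maps.
tracing a3 down its 1-map path: center (-1/2, 1/4), radius 1/10
tracing a1 down its 2-map path: center (3/10, -1/5), radius 1/50
tracing a2 down its 2-map path: center (1/5, -1/5), radius 1/70


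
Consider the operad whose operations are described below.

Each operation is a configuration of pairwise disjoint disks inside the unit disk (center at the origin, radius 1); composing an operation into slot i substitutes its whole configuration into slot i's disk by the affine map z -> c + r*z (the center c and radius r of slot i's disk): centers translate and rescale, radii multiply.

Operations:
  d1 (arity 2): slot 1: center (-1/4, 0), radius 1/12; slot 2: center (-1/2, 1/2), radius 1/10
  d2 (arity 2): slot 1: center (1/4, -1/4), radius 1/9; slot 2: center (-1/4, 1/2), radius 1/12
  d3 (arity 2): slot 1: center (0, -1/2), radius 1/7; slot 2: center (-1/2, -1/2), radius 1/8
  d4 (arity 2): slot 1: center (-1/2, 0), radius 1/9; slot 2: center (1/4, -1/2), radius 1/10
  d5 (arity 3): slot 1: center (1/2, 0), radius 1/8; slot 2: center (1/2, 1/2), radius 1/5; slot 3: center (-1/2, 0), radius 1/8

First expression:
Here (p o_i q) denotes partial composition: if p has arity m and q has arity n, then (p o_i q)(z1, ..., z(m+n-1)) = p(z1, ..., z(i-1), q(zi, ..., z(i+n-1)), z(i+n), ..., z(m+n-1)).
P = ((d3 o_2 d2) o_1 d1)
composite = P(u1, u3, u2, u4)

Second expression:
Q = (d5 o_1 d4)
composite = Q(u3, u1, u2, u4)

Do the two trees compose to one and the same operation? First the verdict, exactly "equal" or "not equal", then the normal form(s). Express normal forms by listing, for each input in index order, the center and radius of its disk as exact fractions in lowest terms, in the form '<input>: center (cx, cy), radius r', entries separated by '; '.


not equal; the first gives u1: center (-1/28, -1/2), radius 1/84; u2: center (-15/32, -17/32), radius 1/72; u3: center (-1/14, -3/7), radius 1/70; u4: center (-17/32, -7/16), radius 1/96 and the second u1: center (17/32, -1/16), radius 1/80; u2: center (1/2, 1/2), radius 1/5; u3: center (7/16, 0), radius 1/72; u4: center (-1/2, 0), radius 1/8

Normal form of the first expression: u1: center (-1/28, -1/2), radius 1/84; u2: center (-15/32, -17/32), radius 1/72; u3: center (-1/14, -3/7), radius 1/70; u4: center (-17/32, -7/16), radius 1/96
Normal form of the second expression: u1: center (17/32, -1/16), radius 1/80; u2: center (1/2, 1/2), radius 1/5; u3: center (7/16, 0), radius 1/72; u4: center (-1/2, 0), radius 1/8
The forms do not match — not equal.


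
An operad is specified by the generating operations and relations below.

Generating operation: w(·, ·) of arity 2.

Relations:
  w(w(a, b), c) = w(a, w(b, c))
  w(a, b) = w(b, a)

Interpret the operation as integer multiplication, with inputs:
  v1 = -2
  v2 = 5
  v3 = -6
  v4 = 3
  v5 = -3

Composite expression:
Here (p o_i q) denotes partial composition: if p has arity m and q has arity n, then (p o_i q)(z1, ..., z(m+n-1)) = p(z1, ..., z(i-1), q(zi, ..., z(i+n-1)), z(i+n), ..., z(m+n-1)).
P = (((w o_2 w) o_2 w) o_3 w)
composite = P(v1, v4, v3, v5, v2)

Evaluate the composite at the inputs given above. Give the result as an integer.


-540

w(v3, v5) = 18
w(v4, w(v3, v5)) = 54
w(w(v4, w(v3, v5)), v2) = 270
w(v1, w(w(v4, w(v3, v5)), v2)) = -540


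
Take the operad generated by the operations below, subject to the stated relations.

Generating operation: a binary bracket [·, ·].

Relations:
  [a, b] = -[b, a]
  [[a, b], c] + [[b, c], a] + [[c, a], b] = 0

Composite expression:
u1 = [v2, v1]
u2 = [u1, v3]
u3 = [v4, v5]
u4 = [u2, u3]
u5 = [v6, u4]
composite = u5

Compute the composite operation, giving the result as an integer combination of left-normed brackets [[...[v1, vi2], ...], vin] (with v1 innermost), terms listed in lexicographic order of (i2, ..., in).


Expand each bracket as ab - ba; the v1-initial words give the coefficients.
Composite bracket: [v6, [[[v2, v1], v3], [v4, v5]]]
Full expansion: 32 signed words from ab - ba (2^5 = 32).
Only words starting with v1 matter:
  sign of v1v2v3v4v5v6 is +1, so it contributes +[[[[[v1, v2], v3], v4], v5], v6]
  sign of v1v2v3v5v4v6 is -1, so it contributes -[[[[[v1, v2], v3], v5], v4], v6]

[[[[[v1, v2], v3], v4], v5], v6] - [[[[[v1, v2], v3], v5], v4], v6]


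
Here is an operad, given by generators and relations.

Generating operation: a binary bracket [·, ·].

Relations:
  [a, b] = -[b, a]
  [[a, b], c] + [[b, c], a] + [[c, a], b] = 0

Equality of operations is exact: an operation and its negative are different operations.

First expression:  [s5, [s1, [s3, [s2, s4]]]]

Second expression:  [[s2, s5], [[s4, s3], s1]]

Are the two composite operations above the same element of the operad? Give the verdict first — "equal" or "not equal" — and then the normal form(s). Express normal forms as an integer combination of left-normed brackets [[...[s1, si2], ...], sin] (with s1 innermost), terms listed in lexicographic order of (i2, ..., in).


not equal — first [[[[s1, s2], s4], s3], s5] - [[[[s1, s3], s2], s4], s5] + [[[[s1, s3], s4], s2], s5] - [[[[s1, s4], s2], s3], s5], second -[[[[s1, s3], s4], s2], s5] + [[[[s1, s3], s4], s5], s2] + [[[[s1, s4], s3], s2], s5] - [[[[s1, s4], s3], s5], s2]


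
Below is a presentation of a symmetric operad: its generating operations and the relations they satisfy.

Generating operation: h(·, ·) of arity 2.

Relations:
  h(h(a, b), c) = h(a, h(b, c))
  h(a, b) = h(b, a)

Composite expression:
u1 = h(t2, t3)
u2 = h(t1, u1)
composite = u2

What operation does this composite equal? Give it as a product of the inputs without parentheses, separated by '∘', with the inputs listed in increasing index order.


Both nesting and order wash out for h; what remains is which t's occur.
h(t2, t3) linearizes to t2 ∘ t3
h(t1, h(t2, t3)) linearizes to t1 ∘ t2 ∘ t3
sorting the factors by input index: t1 ∘ t2 ∘ t3

t1 ∘ t2 ∘ t3


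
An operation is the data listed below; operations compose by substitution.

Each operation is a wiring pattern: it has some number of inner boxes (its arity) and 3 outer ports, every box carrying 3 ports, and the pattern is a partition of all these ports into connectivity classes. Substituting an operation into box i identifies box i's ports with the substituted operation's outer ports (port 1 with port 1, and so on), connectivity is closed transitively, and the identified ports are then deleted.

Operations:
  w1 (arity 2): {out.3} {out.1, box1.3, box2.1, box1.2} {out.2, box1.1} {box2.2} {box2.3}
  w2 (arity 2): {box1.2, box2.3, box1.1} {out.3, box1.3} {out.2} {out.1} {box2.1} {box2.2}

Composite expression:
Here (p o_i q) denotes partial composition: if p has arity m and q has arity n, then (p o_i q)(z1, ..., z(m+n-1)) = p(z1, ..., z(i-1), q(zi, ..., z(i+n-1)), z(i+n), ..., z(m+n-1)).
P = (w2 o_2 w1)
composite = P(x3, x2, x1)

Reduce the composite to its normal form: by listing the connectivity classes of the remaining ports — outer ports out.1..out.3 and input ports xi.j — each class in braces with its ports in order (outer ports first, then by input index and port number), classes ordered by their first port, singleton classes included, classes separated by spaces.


Treat the ports identified at w2 as solder joints: merge, then drop.
through w1, on inputs (x2, x1): {out.1, x1.1, x2.2, x2.3} {out.2, x2.1} {out.3} {x1.2} {x1.3} (out.j = stage outer ports)
through w2, on inputs (x3, x2, x1): {out.1} {out.2} {out.3, x3.3} {x1.1, x2.2, x2.3} {x1.2} {x1.3} {x2.1} {x3.1, x3.2} (out.j = stage outer ports)

{out.1} {out.2} {out.3, x3.3} {x1.1, x2.2, x2.3} {x1.2} {x1.3} {x2.1} {x3.1, x3.2}


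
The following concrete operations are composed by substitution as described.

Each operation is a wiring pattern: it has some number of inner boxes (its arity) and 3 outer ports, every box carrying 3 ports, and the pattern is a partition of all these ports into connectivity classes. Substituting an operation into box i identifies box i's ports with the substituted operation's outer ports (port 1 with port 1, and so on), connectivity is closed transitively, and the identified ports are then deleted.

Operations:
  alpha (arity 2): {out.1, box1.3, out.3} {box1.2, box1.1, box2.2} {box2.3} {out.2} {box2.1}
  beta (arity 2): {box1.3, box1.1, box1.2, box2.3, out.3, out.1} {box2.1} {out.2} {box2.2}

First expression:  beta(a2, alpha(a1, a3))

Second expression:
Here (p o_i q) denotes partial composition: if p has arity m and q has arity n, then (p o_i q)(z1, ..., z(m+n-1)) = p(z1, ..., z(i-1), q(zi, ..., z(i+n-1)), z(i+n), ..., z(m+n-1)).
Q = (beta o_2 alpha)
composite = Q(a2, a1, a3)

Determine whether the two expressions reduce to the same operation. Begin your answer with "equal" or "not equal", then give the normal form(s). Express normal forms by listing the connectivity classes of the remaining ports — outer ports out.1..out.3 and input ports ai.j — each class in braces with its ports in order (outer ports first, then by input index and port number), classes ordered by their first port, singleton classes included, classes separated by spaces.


In normal form, the first expression is {out.1, out.3, a1.3, a2.1, a2.2, a2.3} {out.2} {a1.1, a1.2, a3.2} {a3.1} {a3.3}
In normal form, the second expression is {out.1, out.3, a1.3, a2.1, a2.2, a2.3} {out.2} {a1.1, a1.2, a3.2} {a3.1} {a3.3}
One common form — equal.

equal: each reduces to {out.1, out.3, a1.3, a2.1, a2.2, a2.3} {out.2} {a1.1, a1.2, a3.2} {a3.1} {a3.3}


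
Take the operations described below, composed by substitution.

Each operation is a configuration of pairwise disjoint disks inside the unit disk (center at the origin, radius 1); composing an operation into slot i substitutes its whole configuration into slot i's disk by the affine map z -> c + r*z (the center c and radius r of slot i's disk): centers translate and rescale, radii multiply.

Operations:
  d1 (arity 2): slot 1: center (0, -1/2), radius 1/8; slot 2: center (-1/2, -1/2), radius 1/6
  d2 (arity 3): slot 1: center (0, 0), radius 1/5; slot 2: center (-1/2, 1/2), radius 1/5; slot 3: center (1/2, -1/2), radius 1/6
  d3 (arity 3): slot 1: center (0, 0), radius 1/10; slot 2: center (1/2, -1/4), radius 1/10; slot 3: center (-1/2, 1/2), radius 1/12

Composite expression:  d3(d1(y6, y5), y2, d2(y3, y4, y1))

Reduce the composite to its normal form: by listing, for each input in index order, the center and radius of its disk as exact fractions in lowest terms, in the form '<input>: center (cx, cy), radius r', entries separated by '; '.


y1: center (-11/24, 11/24), radius 1/72; y2: center (1/2, -1/4), radius 1/10; y3: center (-1/2, 1/2), radius 1/60; y4: center (-13/24, 13/24), radius 1/60; y5: center (-1/20, -1/20), radius 1/60; y6: center (0, -1/20), radius 1/80


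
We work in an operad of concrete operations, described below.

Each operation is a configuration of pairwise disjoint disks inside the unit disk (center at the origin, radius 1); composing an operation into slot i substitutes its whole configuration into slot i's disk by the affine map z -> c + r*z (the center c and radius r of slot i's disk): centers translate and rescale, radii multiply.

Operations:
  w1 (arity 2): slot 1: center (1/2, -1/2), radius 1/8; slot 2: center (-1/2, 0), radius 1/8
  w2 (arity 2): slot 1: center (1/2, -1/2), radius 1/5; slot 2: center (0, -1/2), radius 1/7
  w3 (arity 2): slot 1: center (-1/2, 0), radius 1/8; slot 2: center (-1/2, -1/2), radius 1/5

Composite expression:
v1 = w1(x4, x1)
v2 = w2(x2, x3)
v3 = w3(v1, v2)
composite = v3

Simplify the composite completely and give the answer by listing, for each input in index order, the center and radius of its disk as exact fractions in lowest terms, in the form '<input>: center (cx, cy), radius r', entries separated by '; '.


x1: center (-9/16, 0), radius 1/64; x2: center (-2/5, -3/5), radius 1/25; x3: center (-1/2, -3/5), radius 1/35; x4: center (-7/16, -1/16), radius 1/64

Follow each x-input down from w3: c' goes to c + r*c', radius to r*r'.
input x4: composing its 2 substitution steps yields center (-7/16, -1/16), radius 1/64
input x1: composing its 2 substitution steps yields center (-9/16, 0), radius 1/64
input x2: composing its 2 substitution steps yields center (-2/5, -3/5), radius 1/25
input x3: composing its 2 substitution steps yields center (-1/2, -3/5), radius 1/35


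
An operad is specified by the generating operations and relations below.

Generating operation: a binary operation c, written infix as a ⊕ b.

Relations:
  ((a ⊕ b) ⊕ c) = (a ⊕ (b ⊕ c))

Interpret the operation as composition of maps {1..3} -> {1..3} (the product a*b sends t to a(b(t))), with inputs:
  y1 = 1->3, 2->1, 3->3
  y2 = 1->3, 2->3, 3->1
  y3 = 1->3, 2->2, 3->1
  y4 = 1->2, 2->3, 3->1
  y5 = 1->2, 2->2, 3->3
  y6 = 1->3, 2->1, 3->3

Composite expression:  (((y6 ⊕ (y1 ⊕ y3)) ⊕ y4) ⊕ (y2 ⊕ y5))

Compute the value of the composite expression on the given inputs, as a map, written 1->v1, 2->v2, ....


1->3, 2->3, 3->3

(y1 ⊕ y3) = 1->3, 2->1, 3->3
(y6 ⊕ (y1 ⊕ y3)) = 1->3, 2->3, 3->3
((y6 ⊕ (y1 ⊕ y3)) ⊕ y4) = 1->3, 2->3, 3->3
(y2 ⊕ y5) = 1->3, 2->3, 3->1
(((y6 ⊕ (y1 ⊕ y3)) ⊕ y4) ⊕ (y2 ⊕ y5)) = 1->3, 2->3, 3->3


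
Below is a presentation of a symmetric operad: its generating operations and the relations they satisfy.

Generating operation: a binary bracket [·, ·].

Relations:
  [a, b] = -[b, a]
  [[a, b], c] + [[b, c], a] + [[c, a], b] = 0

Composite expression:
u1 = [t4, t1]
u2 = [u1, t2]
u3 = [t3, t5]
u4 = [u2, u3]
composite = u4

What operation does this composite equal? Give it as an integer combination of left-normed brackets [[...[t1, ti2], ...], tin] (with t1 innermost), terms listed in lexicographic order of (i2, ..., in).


-[[[[t1, t4], t2], t3], t5] + [[[[t1, t4], t2], t5], t3]

Expand each bracket as ab - ba; the t1-initial words give the coefficients.
Composite bracket: [[[t4, t1], t2], [t3, t5]]
Under [a, b] = ab - ba we get 16 signed associative words (2^4 = 16).
Only words starting with t1 matter:
  from t1t4t2t3t5, sign -1: term -[[[[t1, t4], t2], t3], t5]
  from t1t4t2t5t3, sign +1: term +[[[[t1, t4], t2], t5], t3]


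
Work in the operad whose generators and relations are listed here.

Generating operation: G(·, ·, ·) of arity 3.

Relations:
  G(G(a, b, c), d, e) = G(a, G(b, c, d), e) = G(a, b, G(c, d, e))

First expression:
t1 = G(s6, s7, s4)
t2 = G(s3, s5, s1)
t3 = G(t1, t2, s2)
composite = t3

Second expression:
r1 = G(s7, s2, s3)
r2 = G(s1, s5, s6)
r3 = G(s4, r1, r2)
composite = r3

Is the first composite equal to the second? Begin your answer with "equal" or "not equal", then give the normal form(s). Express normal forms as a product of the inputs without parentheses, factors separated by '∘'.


not equal: they reduce to s6 ∘ s7 ∘ s4 ∘ s3 ∘ s5 ∘ s1 ∘ s2 and s4 ∘ s7 ∘ s2 ∘ s3 ∘ s1 ∘ s5 ∘ s6

The first expression, normalized: s6 ∘ s7 ∘ s4 ∘ s3 ∘ s5 ∘ s1 ∘ s2
The second expression, normalized: s4 ∘ s7 ∘ s2 ∘ s3 ∘ s1 ∘ s5 ∘ s6
Different reductions; not equal.


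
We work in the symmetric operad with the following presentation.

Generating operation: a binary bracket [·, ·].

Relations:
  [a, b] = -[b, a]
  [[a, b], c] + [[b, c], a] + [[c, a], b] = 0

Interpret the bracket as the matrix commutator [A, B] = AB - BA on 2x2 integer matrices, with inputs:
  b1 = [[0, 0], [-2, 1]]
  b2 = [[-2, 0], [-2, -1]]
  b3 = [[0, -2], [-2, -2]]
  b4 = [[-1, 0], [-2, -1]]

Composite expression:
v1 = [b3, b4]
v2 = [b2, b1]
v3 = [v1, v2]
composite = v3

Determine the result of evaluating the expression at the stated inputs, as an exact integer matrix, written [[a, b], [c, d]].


[b3, b4] = [[4, 0], [4, -4]]
[b2, b1] = [[0, 0], [0, 0]]
[[b3, b4], [b2, b1]] = [[0, 0], [0, 0]]

[[0, 0], [0, 0]]


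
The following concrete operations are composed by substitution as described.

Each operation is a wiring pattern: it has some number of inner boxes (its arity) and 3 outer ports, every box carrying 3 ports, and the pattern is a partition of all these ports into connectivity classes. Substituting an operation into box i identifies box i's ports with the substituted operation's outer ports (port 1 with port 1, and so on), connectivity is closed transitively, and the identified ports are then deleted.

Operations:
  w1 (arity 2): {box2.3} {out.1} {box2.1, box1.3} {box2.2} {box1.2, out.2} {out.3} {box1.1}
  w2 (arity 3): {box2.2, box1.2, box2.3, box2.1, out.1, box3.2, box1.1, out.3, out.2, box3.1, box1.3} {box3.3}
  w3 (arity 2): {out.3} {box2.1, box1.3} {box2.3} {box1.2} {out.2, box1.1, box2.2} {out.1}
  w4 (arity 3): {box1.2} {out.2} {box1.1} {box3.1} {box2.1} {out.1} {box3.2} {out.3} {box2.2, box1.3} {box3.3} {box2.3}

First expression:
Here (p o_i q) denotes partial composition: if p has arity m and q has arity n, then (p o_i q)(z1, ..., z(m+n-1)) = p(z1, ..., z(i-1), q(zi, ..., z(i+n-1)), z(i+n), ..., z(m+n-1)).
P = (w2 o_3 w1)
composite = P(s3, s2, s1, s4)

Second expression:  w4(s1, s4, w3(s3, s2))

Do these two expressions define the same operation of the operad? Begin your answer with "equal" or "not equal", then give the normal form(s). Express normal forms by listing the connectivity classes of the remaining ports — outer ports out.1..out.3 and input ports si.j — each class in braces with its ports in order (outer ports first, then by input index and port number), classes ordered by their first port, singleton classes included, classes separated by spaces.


not equal; first: {out.1, out.2, out.3, s1.2, s2.1, s2.2, s2.3, s3.1, s3.2, s3.3} {s1.1} {s1.3, s4.1} {s4.2} {s4.3}; second: {out.1} {out.2} {out.3} {s1.1} {s1.2} {s1.3, s4.2} {s2.1, s3.3} {s2.2, s3.1} {s2.3} {s3.2} {s4.1} {s4.3}

In normal form, the first expression is {out.1, out.2, out.3, s1.2, s2.1, s2.2, s2.3, s3.1, s3.2, s3.3} {s1.1} {s1.3, s4.1} {s4.2} {s4.3}
In normal form, the second expression is {out.1} {out.2} {out.3} {s1.1} {s1.2} {s1.3, s4.2} {s2.1, s3.3} {s2.2, s3.1} {s2.3} {s3.2} {s4.1} {s4.3}
The normal forms differ: not equal.


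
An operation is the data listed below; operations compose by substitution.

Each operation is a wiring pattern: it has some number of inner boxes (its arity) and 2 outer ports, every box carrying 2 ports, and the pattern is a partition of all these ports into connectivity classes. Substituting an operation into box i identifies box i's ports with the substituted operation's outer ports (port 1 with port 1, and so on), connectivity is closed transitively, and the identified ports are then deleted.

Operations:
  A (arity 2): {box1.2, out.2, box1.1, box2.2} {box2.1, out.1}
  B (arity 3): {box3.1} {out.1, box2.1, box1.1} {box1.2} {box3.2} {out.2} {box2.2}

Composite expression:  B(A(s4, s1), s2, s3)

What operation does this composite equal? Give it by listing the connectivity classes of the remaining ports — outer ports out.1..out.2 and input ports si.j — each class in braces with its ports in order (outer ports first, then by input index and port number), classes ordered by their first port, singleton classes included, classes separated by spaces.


Reachability decides: close wires over B-identified ports.
stage A: inputs (s4, s1), connectivity {out.1, s1.1} {out.2, s1.2, s4.1, s4.2}, out.j its boundary
stage B: inputs (s4, s1, s2, s3), connectivity {out.1, s1.1, s2.1} {out.2} {s1.2, s4.1, s4.2} {s2.2} {s3.1} {s3.2}, out.j its boundary

{out.1, s1.1, s2.1} {out.2} {s1.2, s4.1, s4.2} {s2.2} {s3.1} {s3.2}


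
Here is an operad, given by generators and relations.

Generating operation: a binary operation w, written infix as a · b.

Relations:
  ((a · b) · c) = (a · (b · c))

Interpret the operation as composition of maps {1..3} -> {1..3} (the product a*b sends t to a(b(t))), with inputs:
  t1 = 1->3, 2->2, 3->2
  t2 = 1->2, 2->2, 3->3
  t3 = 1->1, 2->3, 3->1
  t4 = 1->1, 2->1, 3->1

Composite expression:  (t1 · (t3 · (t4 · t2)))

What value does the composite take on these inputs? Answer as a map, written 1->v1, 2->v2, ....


1->3, 2->3, 3->3

(t4 · t2) = 1->1, 2->1, 3->1
(t3 · (t4 · t2)) = 1->1, 2->1, 3->1
(t1 · (t3 · (t4 · t2))) = 1->3, 2->3, 3->3


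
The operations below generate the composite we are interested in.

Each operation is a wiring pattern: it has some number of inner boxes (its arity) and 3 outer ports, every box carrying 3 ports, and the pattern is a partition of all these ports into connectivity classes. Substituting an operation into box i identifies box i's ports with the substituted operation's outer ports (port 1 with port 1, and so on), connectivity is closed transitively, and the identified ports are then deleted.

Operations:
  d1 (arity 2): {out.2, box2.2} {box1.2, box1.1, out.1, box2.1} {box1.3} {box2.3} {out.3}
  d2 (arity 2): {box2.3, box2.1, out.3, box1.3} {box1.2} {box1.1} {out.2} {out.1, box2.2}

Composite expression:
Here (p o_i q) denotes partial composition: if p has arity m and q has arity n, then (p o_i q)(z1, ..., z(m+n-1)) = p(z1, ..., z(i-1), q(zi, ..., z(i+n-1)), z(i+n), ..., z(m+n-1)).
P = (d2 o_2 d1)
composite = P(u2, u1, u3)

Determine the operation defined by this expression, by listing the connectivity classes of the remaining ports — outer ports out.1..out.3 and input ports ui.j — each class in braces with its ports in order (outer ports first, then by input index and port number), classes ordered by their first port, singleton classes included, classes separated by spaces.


{out.1, u3.2} {out.2} {out.3, u1.1, u1.2, u2.3, u3.1} {u1.3} {u2.1} {u2.2} {u3.3}

Connectivity passes through glued d2-boundaries; trace each wire chain.
composing d1 on (u1, u3), with out.j its own outer ports: {out.1, u1.1, u1.2, u3.1} {out.2, u3.2} {out.3} {u1.3} {u3.3}
composing d2 on (u2, u1, u3), with out.j its own outer ports: {out.1, u3.2} {out.2} {out.3, u1.1, u1.2, u2.3, u3.1} {u1.3} {u2.1} {u2.2} {u3.3}


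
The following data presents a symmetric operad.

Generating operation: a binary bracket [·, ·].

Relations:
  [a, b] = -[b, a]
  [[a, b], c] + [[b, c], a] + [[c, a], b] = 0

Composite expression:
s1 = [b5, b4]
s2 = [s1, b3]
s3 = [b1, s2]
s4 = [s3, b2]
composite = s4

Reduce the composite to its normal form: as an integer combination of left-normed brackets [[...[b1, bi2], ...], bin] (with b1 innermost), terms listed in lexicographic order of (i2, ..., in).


[[[[b1, b3], b4], b5], b2] - [[[[b1, b3], b5], b4], b2] - [[[[b1, b4], b5], b3], b2] + [[[[b1, b5], b4], b3], b2]

Left-normed coefficients sit on the b1-initial expansion words.
Composite bracket: [[b1, [[b5, b4], b3]], b2]
Full expansion: 16 signed words from ab - ba (2^4 = 16).
Coefficients come from the b1-initial words:
  from b1b3b4b5b2, sign +1: term +[[[[b1, b3], b4], b5], b2]
  from b1b3b5b4b2, sign -1: term -[[[[b1, b3], b5], b4], b2]
  from b1b4b5b3b2, sign -1: term -[[[[b1, b4], b5], b3], b2]
  from b1b5b4b3b2, sign +1: term +[[[[b1, b5], b4], b3], b2]


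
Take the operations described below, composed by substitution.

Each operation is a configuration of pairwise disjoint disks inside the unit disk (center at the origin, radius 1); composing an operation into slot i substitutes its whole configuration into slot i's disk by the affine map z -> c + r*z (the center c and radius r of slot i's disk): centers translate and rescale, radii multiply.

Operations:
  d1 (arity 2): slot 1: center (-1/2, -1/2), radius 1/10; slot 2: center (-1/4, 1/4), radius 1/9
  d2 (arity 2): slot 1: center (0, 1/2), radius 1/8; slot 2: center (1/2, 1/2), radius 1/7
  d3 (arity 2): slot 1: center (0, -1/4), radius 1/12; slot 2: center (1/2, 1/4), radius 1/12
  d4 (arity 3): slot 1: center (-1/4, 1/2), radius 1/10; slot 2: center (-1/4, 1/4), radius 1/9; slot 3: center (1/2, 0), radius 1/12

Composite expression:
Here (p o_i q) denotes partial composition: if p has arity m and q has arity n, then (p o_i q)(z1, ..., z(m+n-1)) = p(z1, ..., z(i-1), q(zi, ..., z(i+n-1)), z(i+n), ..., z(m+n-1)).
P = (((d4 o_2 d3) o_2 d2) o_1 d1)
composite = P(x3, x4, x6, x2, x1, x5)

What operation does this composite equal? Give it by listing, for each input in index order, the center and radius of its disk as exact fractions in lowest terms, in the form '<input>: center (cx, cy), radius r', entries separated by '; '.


x1: center (-7/36, 5/18), radius 1/108; x2: center (-53/216, 49/216), radius 1/756; x3: center (-3/10, 9/20), radius 1/100; x4: center (-11/40, 21/40), radius 1/90; x5: center (1/2, 0), radius 1/12; x6: center (-1/4, 49/216), radius 1/864

Affine substitution under d4: radii multiply and x-centers shift.
tracing x3 down its 2-map path: center (-3/10, 9/20), radius 1/100
tracing x4 down its 2-map path: center (-11/40, 21/40), radius 1/90
tracing x6 down its 3-map path: center (-1/4, 49/216), radius 1/864
tracing x2 down its 3-map path: center (-53/216, 49/216), radius 1/756
tracing x1 down its 2-map path: center (-7/36, 5/18), radius 1/108
tracing x5 down its 1-map path: center (1/2, 0), radius 1/12
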